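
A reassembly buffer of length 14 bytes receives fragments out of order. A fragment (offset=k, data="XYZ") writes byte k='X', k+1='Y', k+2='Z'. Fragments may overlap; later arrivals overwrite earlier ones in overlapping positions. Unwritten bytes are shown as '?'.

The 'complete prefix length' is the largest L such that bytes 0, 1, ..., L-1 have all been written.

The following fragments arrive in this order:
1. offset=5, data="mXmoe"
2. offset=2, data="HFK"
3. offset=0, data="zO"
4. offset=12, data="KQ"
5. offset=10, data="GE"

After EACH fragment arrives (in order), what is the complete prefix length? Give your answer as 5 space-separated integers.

Fragment 1: offset=5 data="mXmoe" -> buffer=?????mXmoe???? -> prefix_len=0
Fragment 2: offset=2 data="HFK" -> buffer=??HFKmXmoe???? -> prefix_len=0
Fragment 3: offset=0 data="zO" -> buffer=zOHFKmXmoe???? -> prefix_len=10
Fragment 4: offset=12 data="KQ" -> buffer=zOHFKmXmoe??KQ -> prefix_len=10
Fragment 5: offset=10 data="GE" -> buffer=zOHFKmXmoeGEKQ -> prefix_len=14

Answer: 0 0 10 10 14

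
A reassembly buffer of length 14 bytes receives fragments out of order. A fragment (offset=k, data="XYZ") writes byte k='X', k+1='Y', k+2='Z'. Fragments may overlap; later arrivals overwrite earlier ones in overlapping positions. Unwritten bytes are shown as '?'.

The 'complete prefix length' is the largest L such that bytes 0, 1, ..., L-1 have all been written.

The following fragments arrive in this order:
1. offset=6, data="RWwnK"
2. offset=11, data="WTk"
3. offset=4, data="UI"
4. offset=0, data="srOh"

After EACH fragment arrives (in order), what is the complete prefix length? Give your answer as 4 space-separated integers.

Answer: 0 0 0 14

Derivation:
Fragment 1: offset=6 data="RWwnK" -> buffer=??????RWwnK??? -> prefix_len=0
Fragment 2: offset=11 data="WTk" -> buffer=??????RWwnKWTk -> prefix_len=0
Fragment 3: offset=4 data="UI" -> buffer=????UIRWwnKWTk -> prefix_len=0
Fragment 4: offset=0 data="srOh" -> buffer=srOhUIRWwnKWTk -> prefix_len=14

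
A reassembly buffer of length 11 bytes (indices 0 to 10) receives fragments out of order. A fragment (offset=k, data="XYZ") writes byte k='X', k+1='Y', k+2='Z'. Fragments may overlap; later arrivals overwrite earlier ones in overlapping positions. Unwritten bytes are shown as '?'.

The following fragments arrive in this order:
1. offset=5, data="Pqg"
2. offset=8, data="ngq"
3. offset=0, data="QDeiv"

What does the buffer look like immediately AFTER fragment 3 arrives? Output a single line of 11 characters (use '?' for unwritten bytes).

Answer: QDeivPqgngq

Derivation:
Fragment 1: offset=5 data="Pqg" -> buffer=?????Pqg???
Fragment 2: offset=8 data="ngq" -> buffer=?????Pqgngq
Fragment 3: offset=0 data="QDeiv" -> buffer=QDeivPqgngq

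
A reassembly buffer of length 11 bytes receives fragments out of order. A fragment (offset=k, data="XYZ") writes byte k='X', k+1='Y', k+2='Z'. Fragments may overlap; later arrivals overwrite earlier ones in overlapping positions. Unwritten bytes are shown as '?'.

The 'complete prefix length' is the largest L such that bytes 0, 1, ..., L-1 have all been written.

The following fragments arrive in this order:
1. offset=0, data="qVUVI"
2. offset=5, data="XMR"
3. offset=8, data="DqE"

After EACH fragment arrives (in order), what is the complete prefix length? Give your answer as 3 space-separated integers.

Answer: 5 8 11

Derivation:
Fragment 1: offset=0 data="qVUVI" -> buffer=qVUVI?????? -> prefix_len=5
Fragment 2: offset=5 data="XMR" -> buffer=qVUVIXMR??? -> prefix_len=8
Fragment 3: offset=8 data="DqE" -> buffer=qVUVIXMRDqE -> prefix_len=11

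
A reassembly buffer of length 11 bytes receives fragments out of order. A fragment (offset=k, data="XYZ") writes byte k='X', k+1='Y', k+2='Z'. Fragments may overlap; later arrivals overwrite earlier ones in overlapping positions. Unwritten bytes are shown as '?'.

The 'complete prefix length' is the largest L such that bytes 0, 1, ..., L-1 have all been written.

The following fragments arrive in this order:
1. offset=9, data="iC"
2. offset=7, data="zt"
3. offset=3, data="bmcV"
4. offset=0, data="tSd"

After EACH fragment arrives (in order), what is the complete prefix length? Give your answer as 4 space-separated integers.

Fragment 1: offset=9 data="iC" -> buffer=?????????iC -> prefix_len=0
Fragment 2: offset=7 data="zt" -> buffer=???????ztiC -> prefix_len=0
Fragment 3: offset=3 data="bmcV" -> buffer=???bmcVztiC -> prefix_len=0
Fragment 4: offset=0 data="tSd" -> buffer=tSdbmcVztiC -> prefix_len=11

Answer: 0 0 0 11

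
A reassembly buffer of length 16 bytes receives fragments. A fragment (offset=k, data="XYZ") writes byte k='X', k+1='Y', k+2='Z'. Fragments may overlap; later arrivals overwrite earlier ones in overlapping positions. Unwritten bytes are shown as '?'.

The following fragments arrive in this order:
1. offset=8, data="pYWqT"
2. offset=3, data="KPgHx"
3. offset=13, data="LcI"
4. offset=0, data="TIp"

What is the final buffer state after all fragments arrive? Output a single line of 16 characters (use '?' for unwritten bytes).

Fragment 1: offset=8 data="pYWqT" -> buffer=????????pYWqT???
Fragment 2: offset=3 data="KPgHx" -> buffer=???KPgHxpYWqT???
Fragment 3: offset=13 data="LcI" -> buffer=???KPgHxpYWqTLcI
Fragment 4: offset=0 data="TIp" -> buffer=TIpKPgHxpYWqTLcI

Answer: TIpKPgHxpYWqTLcI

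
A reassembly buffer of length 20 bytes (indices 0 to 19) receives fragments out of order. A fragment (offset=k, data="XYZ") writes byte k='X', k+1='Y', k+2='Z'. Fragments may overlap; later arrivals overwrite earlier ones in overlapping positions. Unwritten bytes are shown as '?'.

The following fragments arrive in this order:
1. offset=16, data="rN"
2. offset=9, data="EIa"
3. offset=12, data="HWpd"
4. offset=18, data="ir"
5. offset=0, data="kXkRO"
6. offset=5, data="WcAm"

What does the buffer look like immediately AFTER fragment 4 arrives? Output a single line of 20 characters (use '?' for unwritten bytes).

Fragment 1: offset=16 data="rN" -> buffer=????????????????rN??
Fragment 2: offset=9 data="EIa" -> buffer=?????????EIa????rN??
Fragment 3: offset=12 data="HWpd" -> buffer=?????????EIaHWpdrN??
Fragment 4: offset=18 data="ir" -> buffer=?????????EIaHWpdrNir

Answer: ?????????EIaHWpdrNir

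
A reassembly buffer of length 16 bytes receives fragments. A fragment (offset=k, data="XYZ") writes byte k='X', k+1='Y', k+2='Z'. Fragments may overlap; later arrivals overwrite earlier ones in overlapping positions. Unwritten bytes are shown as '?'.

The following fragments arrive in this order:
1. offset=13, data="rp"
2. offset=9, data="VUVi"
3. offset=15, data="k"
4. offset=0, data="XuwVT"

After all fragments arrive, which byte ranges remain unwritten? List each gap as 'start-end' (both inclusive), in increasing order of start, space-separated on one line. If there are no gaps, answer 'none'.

Answer: 5-8

Derivation:
Fragment 1: offset=13 len=2
Fragment 2: offset=9 len=4
Fragment 3: offset=15 len=1
Fragment 4: offset=0 len=5
Gaps: 5-8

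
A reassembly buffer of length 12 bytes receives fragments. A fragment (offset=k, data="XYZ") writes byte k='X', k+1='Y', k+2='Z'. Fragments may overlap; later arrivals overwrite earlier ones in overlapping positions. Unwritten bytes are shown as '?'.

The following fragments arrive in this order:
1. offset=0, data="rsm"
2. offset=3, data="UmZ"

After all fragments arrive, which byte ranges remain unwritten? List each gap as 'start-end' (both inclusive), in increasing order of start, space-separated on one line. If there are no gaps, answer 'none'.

Answer: 6-11

Derivation:
Fragment 1: offset=0 len=3
Fragment 2: offset=3 len=3
Gaps: 6-11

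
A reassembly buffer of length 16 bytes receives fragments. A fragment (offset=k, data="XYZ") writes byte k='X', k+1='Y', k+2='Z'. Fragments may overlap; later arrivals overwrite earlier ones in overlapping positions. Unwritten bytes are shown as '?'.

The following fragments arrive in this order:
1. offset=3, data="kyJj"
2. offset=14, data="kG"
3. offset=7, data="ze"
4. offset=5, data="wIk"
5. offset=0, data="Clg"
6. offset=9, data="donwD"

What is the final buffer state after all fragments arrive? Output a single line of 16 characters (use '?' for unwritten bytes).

Fragment 1: offset=3 data="kyJj" -> buffer=???kyJj?????????
Fragment 2: offset=14 data="kG" -> buffer=???kyJj???????kG
Fragment 3: offset=7 data="ze" -> buffer=???kyJjze?????kG
Fragment 4: offset=5 data="wIk" -> buffer=???kywIke?????kG
Fragment 5: offset=0 data="Clg" -> buffer=ClgkywIke?????kG
Fragment 6: offset=9 data="donwD" -> buffer=ClgkywIkedonwDkG

Answer: ClgkywIkedonwDkG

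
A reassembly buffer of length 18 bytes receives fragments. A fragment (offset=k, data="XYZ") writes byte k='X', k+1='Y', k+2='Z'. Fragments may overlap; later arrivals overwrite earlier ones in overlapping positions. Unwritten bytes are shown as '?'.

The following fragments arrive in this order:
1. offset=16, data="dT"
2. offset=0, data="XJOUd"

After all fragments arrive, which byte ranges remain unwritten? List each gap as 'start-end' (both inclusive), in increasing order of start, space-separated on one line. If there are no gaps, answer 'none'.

Answer: 5-15

Derivation:
Fragment 1: offset=16 len=2
Fragment 2: offset=0 len=5
Gaps: 5-15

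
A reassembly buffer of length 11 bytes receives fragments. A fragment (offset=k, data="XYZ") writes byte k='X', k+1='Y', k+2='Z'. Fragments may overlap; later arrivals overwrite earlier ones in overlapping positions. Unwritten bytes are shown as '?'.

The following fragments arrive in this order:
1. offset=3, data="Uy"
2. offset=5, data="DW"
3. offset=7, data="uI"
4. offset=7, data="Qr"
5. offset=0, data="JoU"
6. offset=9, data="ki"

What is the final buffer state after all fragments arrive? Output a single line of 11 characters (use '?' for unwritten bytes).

Answer: JoUUyDWQrki

Derivation:
Fragment 1: offset=3 data="Uy" -> buffer=???Uy??????
Fragment 2: offset=5 data="DW" -> buffer=???UyDW????
Fragment 3: offset=7 data="uI" -> buffer=???UyDWuI??
Fragment 4: offset=7 data="Qr" -> buffer=???UyDWQr??
Fragment 5: offset=0 data="JoU" -> buffer=JoUUyDWQr??
Fragment 6: offset=9 data="ki" -> buffer=JoUUyDWQrki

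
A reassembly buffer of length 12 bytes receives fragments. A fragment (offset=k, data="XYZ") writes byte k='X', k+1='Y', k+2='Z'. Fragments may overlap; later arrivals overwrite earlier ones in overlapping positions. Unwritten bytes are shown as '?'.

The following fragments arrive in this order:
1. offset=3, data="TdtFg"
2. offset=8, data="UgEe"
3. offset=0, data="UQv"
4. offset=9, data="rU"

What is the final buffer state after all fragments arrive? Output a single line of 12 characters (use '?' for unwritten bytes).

Fragment 1: offset=3 data="TdtFg" -> buffer=???TdtFg????
Fragment 2: offset=8 data="UgEe" -> buffer=???TdtFgUgEe
Fragment 3: offset=0 data="UQv" -> buffer=UQvTdtFgUgEe
Fragment 4: offset=9 data="rU" -> buffer=UQvTdtFgUrUe

Answer: UQvTdtFgUrUe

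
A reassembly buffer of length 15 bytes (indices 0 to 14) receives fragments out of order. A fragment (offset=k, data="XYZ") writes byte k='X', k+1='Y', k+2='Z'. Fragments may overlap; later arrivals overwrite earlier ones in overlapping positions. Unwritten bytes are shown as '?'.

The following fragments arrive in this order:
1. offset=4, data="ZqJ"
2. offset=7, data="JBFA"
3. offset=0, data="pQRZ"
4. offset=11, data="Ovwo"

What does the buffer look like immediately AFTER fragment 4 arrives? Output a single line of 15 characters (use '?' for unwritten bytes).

Answer: pQRZZqJJBFAOvwo

Derivation:
Fragment 1: offset=4 data="ZqJ" -> buffer=????ZqJ????????
Fragment 2: offset=7 data="JBFA" -> buffer=????ZqJJBFA????
Fragment 3: offset=0 data="pQRZ" -> buffer=pQRZZqJJBFA????
Fragment 4: offset=11 data="Ovwo" -> buffer=pQRZZqJJBFAOvwo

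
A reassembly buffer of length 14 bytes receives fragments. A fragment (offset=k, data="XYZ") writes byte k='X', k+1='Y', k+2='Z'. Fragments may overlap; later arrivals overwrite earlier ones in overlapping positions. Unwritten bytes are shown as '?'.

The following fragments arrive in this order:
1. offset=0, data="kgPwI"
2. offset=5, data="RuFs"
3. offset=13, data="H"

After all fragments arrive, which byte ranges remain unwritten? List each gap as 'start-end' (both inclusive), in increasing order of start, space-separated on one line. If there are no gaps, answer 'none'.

Fragment 1: offset=0 len=5
Fragment 2: offset=5 len=4
Fragment 3: offset=13 len=1
Gaps: 9-12

Answer: 9-12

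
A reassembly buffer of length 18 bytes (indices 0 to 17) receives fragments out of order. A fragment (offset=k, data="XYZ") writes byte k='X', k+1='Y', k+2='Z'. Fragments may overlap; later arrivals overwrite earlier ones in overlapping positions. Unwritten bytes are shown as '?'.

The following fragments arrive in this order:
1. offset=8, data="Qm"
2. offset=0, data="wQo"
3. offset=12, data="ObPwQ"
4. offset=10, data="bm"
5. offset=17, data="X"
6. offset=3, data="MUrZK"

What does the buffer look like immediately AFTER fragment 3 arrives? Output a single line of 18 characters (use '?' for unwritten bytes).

Answer: wQo?????Qm??ObPwQ?

Derivation:
Fragment 1: offset=8 data="Qm" -> buffer=????????Qm????????
Fragment 2: offset=0 data="wQo" -> buffer=wQo?????Qm????????
Fragment 3: offset=12 data="ObPwQ" -> buffer=wQo?????Qm??ObPwQ?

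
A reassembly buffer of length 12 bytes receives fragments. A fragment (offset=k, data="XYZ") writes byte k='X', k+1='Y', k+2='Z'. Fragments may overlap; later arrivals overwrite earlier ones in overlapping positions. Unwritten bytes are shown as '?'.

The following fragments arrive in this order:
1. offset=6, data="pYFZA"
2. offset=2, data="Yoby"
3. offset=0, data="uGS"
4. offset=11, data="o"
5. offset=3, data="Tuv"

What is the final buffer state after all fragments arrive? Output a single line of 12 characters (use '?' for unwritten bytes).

Answer: uGSTuvpYFZAo

Derivation:
Fragment 1: offset=6 data="pYFZA" -> buffer=??????pYFZA?
Fragment 2: offset=2 data="Yoby" -> buffer=??YobypYFZA?
Fragment 3: offset=0 data="uGS" -> buffer=uGSobypYFZA?
Fragment 4: offset=11 data="o" -> buffer=uGSobypYFZAo
Fragment 5: offset=3 data="Tuv" -> buffer=uGSTuvpYFZAo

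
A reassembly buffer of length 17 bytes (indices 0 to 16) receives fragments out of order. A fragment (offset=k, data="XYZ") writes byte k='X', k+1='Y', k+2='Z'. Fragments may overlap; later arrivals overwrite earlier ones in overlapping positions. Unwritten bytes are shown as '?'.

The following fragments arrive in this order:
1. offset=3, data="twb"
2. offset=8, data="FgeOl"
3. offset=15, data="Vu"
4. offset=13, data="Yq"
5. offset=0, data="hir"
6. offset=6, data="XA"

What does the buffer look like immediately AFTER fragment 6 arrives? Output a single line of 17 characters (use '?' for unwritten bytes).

Answer: hirtwbXAFgeOlYqVu

Derivation:
Fragment 1: offset=3 data="twb" -> buffer=???twb???????????
Fragment 2: offset=8 data="FgeOl" -> buffer=???twb??FgeOl????
Fragment 3: offset=15 data="Vu" -> buffer=???twb??FgeOl??Vu
Fragment 4: offset=13 data="Yq" -> buffer=???twb??FgeOlYqVu
Fragment 5: offset=0 data="hir" -> buffer=hirtwb??FgeOlYqVu
Fragment 6: offset=6 data="XA" -> buffer=hirtwbXAFgeOlYqVu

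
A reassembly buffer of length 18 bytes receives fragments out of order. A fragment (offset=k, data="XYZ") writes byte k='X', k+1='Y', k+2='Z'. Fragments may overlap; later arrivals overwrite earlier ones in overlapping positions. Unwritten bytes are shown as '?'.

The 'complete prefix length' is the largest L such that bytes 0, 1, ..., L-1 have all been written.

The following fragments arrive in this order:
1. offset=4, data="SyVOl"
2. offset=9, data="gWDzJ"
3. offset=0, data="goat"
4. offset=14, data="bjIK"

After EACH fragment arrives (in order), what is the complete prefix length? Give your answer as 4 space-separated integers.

Answer: 0 0 14 18

Derivation:
Fragment 1: offset=4 data="SyVOl" -> buffer=????SyVOl????????? -> prefix_len=0
Fragment 2: offset=9 data="gWDzJ" -> buffer=????SyVOlgWDzJ???? -> prefix_len=0
Fragment 3: offset=0 data="goat" -> buffer=goatSyVOlgWDzJ???? -> prefix_len=14
Fragment 4: offset=14 data="bjIK" -> buffer=goatSyVOlgWDzJbjIK -> prefix_len=18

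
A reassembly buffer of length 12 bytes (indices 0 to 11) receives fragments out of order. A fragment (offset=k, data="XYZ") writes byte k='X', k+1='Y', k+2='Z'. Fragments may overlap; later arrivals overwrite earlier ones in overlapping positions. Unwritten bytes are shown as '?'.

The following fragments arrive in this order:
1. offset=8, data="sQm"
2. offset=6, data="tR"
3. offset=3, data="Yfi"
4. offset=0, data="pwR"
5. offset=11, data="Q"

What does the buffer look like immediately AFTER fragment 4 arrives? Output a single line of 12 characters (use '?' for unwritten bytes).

Fragment 1: offset=8 data="sQm" -> buffer=????????sQm?
Fragment 2: offset=6 data="tR" -> buffer=??????tRsQm?
Fragment 3: offset=3 data="Yfi" -> buffer=???YfitRsQm?
Fragment 4: offset=0 data="pwR" -> buffer=pwRYfitRsQm?

Answer: pwRYfitRsQm?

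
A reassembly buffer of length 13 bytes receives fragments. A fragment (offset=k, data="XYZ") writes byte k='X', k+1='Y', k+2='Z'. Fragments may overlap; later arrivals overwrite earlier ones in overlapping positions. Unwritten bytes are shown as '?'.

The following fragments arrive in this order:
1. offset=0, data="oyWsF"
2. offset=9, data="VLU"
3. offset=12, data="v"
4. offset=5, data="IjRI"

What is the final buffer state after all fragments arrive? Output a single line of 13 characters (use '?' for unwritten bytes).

Answer: oyWsFIjRIVLUv

Derivation:
Fragment 1: offset=0 data="oyWsF" -> buffer=oyWsF????????
Fragment 2: offset=9 data="VLU" -> buffer=oyWsF????VLU?
Fragment 3: offset=12 data="v" -> buffer=oyWsF????VLUv
Fragment 4: offset=5 data="IjRI" -> buffer=oyWsFIjRIVLUv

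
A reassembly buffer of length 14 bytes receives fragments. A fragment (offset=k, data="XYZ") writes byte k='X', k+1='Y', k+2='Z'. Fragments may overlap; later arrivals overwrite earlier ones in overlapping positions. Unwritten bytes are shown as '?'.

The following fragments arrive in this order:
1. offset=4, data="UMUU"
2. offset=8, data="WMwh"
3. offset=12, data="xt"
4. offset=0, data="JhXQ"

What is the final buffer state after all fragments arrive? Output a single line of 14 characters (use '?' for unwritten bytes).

Answer: JhXQUMUUWMwhxt

Derivation:
Fragment 1: offset=4 data="UMUU" -> buffer=????UMUU??????
Fragment 2: offset=8 data="WMwh" -> buffer=????UMUUWMwh??
Fragment 3: offset=12 data="xt" -> buffer=????UMUUWMwhxt
Fragment 4: offset=0 data="JhXQ" -> buffer=JhXQUMUUWMwhxt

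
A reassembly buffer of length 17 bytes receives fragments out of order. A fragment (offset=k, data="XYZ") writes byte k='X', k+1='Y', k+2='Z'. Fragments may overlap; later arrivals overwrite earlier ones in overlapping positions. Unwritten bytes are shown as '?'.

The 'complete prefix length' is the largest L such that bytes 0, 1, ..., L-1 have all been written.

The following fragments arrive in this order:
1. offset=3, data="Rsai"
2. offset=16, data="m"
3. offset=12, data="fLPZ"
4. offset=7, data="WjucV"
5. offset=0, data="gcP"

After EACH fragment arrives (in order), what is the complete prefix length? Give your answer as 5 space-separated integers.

Answer: 0 0 0 0 17

Derivation:
Fragment 1: offset=3 data="Rsai" -> buffer=???Rsai?????????? -> prefix_len=0
Fragment 2: offset=16 data="m" -> buffer=???Rsai?????????m -> prefix_len=0
Fragment 3: offset=12 data="fLPZ" -> buffer=???Rsai?????fLPZm -> prefix_len=0
Fragment 4: offset=7 data="WjucV" -> buffer=???RsaiWjucVfLPZm -> prefix_len=0
Fragment 5: offset=0 data="gcP" -> buffer=gcPRsaiWjucVfLPZm -> prefix_len=17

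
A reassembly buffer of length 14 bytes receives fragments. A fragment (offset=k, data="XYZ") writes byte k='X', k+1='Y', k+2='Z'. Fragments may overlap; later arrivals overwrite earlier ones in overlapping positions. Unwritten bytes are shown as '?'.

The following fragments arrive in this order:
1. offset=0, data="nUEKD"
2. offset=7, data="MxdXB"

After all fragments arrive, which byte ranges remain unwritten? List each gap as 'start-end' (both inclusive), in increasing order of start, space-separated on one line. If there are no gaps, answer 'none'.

Answer: 5-6 12-13

Derivation:
Fragment 1: offset=0 len=5
Fragment 2: offset=7 len=5
Gaps: 5-6 12-13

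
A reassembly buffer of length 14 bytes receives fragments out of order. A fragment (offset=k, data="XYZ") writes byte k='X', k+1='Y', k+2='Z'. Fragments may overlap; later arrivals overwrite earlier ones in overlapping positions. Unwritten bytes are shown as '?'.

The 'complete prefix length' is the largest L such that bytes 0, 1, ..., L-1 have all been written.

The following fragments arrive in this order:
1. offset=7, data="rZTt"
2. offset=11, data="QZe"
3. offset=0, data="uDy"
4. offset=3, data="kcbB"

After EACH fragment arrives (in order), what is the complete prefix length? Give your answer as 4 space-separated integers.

Fragment 1: offset=7 data="rZTt" -> buffer=???????rZTt??? -> prefix_len=0
Fragment 2: offset=11 data="QZe" -> buffer=???????rZTtQZe -> prefix_len=0
Fragment 3: offset=0 data="uDy" -> buffer=uDy????rZTtQZe -> prefix_len=3
Fragment 4: offset=3 data="kcbB" -> buffer=uDykcbBrZTtQZe -> prefix_len=14

Answer: 0 0 3 14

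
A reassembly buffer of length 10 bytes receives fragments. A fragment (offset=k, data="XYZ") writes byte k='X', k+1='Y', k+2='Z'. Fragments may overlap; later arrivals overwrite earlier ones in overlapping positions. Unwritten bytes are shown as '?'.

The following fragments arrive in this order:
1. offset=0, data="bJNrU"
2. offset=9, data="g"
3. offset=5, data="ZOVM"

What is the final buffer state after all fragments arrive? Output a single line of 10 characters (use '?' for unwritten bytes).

Answer: bJNrUZOVMg

Derivation:
Fragment 1: offset=0 data="bJNrU" -> buffer=bJNrU?????
Fragment 2: offset=9 data="g" -> buffer=bJNrU????g
Fragment 3: offset=5 data="ZOVM" -> buffer=bJNrUZOVMg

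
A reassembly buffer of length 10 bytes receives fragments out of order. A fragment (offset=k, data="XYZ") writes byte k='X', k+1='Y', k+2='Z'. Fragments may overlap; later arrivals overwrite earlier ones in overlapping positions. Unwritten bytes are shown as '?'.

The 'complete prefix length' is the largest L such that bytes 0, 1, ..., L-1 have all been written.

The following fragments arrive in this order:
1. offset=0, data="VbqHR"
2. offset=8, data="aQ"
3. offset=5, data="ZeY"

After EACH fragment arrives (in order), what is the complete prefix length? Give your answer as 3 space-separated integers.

Answer: 5 5 10

Derivation:
Fragment 1: offset=0 data="VbqHR" -> buffer=VbqHR????? -> prefix_len=5
Fragment 2: offset=8 data="aQ" -> buffer=VbqHR???aQ -> prefix_len=5
Fragment 3: offset=5 data="ZeY" -> buffer=VbqHRZeYaQ -> prefix_len=10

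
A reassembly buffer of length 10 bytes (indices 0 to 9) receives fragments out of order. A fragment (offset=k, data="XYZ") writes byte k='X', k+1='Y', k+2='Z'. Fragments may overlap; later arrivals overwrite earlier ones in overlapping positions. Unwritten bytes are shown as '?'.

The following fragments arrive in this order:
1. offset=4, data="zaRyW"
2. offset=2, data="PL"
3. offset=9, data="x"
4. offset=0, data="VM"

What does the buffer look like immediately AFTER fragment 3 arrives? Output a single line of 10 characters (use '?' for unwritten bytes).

Fragment 1: offset=4 data="zaRyW" -> buffer=????zaRyW?
Fragment 2: offset=2 data="PL" -> buffer=??PLzaRyW?
Fragment 3: offset=9 data="x" -> buffer=??PLzaRyWx

Answer: ??PLzaRyWx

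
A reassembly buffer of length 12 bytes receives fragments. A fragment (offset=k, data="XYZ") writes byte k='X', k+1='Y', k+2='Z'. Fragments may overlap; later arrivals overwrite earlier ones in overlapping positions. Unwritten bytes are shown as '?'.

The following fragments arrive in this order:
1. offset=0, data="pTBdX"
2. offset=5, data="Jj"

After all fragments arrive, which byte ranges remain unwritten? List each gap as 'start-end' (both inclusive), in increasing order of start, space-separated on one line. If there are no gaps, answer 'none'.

Answer: 7-11

Derivation:
Fragment 1: offset=0 len=5
Fragment 2: offset=5 len=2
Gaps: 7-11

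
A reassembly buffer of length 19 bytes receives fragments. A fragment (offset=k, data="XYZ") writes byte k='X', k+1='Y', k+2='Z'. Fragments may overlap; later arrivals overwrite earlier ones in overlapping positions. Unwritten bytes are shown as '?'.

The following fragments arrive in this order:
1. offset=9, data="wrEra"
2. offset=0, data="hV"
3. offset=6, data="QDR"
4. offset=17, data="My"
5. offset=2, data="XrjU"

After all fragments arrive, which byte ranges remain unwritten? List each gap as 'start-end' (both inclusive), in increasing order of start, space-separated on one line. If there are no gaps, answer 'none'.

Answer: 14-16

Derivation:
Fragment 1: offset=9 len=5
Fragment 2: offset=0 len=2
Fragment 3: offset=6 len=3
Fragment 4: offset=17 len=2
Fragment 5: offset=2 len=4
Gaps: 14-16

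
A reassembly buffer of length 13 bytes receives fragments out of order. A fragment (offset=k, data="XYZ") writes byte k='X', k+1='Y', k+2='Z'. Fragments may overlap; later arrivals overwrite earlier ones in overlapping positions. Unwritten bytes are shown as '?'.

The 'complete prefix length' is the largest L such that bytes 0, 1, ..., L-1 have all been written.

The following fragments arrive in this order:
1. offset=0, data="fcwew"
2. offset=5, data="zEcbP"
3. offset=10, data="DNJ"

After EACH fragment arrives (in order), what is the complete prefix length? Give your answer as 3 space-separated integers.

Fragment 1: offset=0 data="fcwew" -> buffer=fcwew???????? -> prefix_len=5
Fragment 2: offset=5 data="zEcbP" -> buffer=fcwewzEcbP??? -> prefix_len=10
Fragment 3: offset=10 data="DNJ" -> buffer=fcwewzEcbPDNJ -> prefix_len=13

Answer: 5 10 13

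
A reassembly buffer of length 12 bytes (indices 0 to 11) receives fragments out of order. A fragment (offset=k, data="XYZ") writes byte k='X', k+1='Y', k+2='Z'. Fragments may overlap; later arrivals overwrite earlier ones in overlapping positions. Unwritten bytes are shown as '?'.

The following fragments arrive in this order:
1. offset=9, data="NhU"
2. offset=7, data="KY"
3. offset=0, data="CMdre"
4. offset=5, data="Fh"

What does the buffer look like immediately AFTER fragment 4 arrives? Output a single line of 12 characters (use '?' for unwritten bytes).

Fragment 1: offset=9 data="NhU" -> buffer=?????????NhU
Fragment 2: offset=7 data="KY" -> buffer=???????KYNhU
Fragment 3: offset=0 data="CMdre" -> buffer=CMdre??KYNhU
Fragment 4: offset=5 data="Fh" -> buffer=CMdreFhKYNhU

Answer: CMdreFhKYNhU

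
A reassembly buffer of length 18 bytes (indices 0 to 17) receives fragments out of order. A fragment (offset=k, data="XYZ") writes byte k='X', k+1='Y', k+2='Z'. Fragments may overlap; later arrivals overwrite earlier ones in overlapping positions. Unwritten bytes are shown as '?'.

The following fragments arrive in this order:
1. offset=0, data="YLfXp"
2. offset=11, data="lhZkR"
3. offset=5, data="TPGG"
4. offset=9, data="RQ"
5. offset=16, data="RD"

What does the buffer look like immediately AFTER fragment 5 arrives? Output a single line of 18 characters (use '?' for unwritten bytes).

Fragment 1: offset=0 data="YLfXp" -> buffer=YLfXp?????????????
Fragment 2: offset=11 data="lhZkR" -> buffer=YLfXp??????lhZkR??
Fragment 3: offset=5 data="TPGG" -> buffer=YLfXpTPGG??lhZkR??
Fragment 4: offset=9 data="RQ" -> buffer=YLfXpTPGGRQlhZkR??
Fragment 5: offset=16 data="RD" -> buffer=YLfXpTPGGRQlhZkRRD

Answer: YLfXpTPGGRQlhZkRRD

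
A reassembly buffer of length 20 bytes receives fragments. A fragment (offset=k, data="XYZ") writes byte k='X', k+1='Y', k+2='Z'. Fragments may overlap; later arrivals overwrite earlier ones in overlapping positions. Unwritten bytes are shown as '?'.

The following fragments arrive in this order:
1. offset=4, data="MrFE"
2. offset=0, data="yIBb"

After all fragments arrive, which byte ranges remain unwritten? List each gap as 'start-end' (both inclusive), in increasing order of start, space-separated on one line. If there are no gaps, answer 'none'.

Fragment 1: offset=4 len=4
Fragment 2: offset=0 len=4
Gaps: 8-19

Answer: 8-19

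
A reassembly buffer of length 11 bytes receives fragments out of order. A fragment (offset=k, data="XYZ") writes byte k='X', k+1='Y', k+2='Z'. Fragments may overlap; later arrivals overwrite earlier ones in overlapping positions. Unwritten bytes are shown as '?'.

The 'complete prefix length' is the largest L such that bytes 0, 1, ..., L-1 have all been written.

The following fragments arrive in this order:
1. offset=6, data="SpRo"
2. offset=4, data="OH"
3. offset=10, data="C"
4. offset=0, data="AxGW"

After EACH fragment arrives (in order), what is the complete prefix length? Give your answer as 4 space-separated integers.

Answer: 0 0 0 11

Derivation:
Fragment 1: offset=6 data="SpRo" -> buffer=??????SpRo? -> prefix_len=0
Fragment 2: offset=4 data="OH" -> buffer=????OHSpRo? -> prefix_len=0
Fragment 3: offset=10 data="C" -> buffer=????OHSpRoC -> prefix_len=0
Fragment 4: offset=0 data="AxGW" -> buffer=AxGWOHSpRoC -> prefix_len=11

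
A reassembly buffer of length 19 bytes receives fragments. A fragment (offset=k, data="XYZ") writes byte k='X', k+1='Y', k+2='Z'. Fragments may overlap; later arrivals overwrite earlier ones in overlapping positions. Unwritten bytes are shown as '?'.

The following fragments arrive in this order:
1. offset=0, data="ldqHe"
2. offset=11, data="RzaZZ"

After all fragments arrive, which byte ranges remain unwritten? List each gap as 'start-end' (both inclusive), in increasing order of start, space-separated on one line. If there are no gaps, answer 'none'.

Fragment 1: offset=0 len=5
Fragment 2: offset=11 len=5
Gaps: 5-10 16-18

Answer: 5-10 16-18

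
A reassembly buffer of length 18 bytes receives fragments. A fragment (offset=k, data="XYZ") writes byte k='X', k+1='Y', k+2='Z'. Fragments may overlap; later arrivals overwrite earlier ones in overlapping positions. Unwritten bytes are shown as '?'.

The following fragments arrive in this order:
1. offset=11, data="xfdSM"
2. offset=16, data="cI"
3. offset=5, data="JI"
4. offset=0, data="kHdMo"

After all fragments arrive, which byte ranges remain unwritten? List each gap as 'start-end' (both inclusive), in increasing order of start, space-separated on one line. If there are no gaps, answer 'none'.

Answer: 7-10

Derivation:
Fragment 1: offset=11 len=5
Fragment 2: offset=16 len=2
Fragment 3: offset=5 len=2
Fragment 4: offset=0 len=5
Gaps: 7-10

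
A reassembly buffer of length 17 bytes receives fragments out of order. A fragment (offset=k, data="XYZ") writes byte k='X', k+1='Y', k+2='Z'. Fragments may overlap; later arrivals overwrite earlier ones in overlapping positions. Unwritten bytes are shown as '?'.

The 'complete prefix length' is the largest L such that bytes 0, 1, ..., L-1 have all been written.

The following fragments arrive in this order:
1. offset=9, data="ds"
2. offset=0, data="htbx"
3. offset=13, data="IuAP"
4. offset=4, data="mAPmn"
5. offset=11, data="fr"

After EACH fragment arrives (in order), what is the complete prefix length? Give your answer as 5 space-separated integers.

Answer: 0 4 4 11 17

Derivation:
Fragment 1: offset=9 data="ds" -> buffer=?????????ds?????? -> prefix_len=0
Fragment 2: offset=0 data="htbx" -> buffer=htbx?????ds?????? -> prefix_len=4
Fragment 3: offset=13 data="IuAP" -> buffer=htbx?????ds??IuAP -> prefix_len=4
Fragment 4: offset=4 data="mAPmn" -> buffer=htbxmAPmnds??IuAP -> prefix_len=11
Fragment 5: offset=11 data="fr" -> buffer=htbxmAPmndsfrIuAP -> prefix_len=17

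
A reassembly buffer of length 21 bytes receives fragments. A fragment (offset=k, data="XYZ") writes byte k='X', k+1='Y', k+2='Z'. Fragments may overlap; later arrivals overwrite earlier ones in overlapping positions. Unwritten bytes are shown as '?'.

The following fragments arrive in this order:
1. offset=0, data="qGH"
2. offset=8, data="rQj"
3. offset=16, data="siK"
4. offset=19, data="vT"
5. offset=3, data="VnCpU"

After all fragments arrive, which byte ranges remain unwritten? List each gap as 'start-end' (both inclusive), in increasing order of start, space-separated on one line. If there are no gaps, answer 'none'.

Answer: 11-15

Derivation:
Fragment 1: offset=0 len=3
Fragment 2: offset=8 len=3
Fragment 3: offset=16 len=3
Fragment 4: offset=19 len=2
Fragment 5: offset=3 len=5
Gaps: 11-15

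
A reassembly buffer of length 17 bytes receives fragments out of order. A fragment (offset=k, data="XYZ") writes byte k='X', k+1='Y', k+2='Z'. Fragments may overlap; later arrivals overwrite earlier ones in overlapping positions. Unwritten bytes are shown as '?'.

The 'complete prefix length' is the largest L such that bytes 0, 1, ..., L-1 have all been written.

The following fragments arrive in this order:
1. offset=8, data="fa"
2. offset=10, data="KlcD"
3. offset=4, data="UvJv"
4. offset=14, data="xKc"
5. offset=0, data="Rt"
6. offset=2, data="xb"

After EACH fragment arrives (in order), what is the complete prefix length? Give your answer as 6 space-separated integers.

Answer: 0 0 0 0 2 17

Derivation:
Fragment 1: offset=8 data="fa" -> buffer=????????fa??????? -> prefix_len=0
Fragment 2: offset=10 data="KlcD" -> buffer=????????faKlcD??? -> prefix_len=0
Fragment 3: offset=4 data="UvJv" -> buffer=????UvJvfaKlcD??? -> prefix_len=0
Fragment 4: offset=14 data="xKc" -> buffer=????UvJvfaKlcDxKc -> prefix_len=0
Fragment 5: offset=0 data="Rt" -> buffer=Rt??UvJvfaKlcDxKc -> prefix_len=2
Fragment 6: offset=2 data="xb" -> buffer=RtxbUvJvfaKlcDxKc -> prefix_len=17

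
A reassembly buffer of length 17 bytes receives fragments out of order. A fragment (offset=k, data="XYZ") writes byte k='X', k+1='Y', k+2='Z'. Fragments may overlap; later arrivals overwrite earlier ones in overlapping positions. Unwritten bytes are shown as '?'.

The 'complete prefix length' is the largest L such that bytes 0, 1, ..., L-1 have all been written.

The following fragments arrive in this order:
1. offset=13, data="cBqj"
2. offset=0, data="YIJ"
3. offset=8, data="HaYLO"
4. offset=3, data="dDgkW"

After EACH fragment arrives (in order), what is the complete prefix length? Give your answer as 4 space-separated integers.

Fragment 1: offset=13 data="cBqj" -> buffer=?????????????cBqj -> prefix_len=0
Fragment 2: offset=0 data="YIJ" -> buffer=YIJ??????????cBqj -> prefix_len=3
Fragment 3: offset=8 data="HaYLO" -> buffer=YIJ?????HaYLOcBqj -> prefix_len=3
Fragment 4: offset=3 data="dDgkW" -> buffer=YIJdDgkWHaYLOcBqj -> prefix_len=17

Answer: 0 3 3 17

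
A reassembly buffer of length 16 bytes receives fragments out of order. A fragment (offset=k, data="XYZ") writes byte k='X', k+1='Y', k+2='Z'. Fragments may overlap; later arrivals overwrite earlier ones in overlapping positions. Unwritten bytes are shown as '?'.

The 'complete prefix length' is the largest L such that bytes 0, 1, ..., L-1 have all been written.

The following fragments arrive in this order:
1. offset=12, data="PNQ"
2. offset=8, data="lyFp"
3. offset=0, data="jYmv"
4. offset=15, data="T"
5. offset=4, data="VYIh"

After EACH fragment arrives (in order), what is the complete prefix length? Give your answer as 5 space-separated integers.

Fragment 1: offset=12 data="PNQ" -> buffer=????????????PNQ? -> prefix_len=0
Fragment 2: offset=8 data="lyFp" -> buffer=????????lyFpPNQ? -> prefix_len=0
Fragment 3: offset=0 data="jYmv" -> buffer=jYmv????lyFpPNQ? -> prefix_len=4
Fragment 4: offset=15 data="T" -> buffer=jYmv????lyFpPNQT -> prefix_len=4
Fragment 5: offset=4 data="VYIh" -> buffer=jYmvVYIhlyFpPNQT -> prefix_len=16

Answer: 0 0 4 4 16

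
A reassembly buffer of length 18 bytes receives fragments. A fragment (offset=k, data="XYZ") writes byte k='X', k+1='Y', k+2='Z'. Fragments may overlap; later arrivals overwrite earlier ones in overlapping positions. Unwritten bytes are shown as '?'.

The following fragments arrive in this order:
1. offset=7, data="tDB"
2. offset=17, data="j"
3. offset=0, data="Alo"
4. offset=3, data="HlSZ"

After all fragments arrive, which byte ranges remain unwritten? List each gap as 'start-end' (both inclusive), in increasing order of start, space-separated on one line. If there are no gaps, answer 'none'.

Answer: 10-16

Derivation:
Fragment 1: offset=7 len=3
Fragment 2: offset=17 len=1
Fragment 3: offset=0 len=3
Fragment 4: offset=3 len=4
Gaps: 10-16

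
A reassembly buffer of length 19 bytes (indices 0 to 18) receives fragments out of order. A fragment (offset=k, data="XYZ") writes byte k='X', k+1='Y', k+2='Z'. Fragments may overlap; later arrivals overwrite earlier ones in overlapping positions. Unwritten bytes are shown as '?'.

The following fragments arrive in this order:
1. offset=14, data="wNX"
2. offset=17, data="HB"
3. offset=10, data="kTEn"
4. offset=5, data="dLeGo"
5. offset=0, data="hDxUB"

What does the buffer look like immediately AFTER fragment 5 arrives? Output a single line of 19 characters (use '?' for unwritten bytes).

Fragment 1: offset=14 data="wNX" -> buffer=??????????????wNX??
Fragment 2: offset=17 data="HB" -> buffer=??????????????wNXHB
Fragment 3: offset=10 data="kTEn" -> buffer=??????????kTEnwNXHB
Fragment 4: offset=5 data="dLeGo" -> buffer=?????dLeGokTEnwNXHB
Fragment 5: offset=0 data="hDxUB" -> buffer=hDxUBdLeGokTEnwNXHB

Answer: hDxUBdLeGokTEnwNXHB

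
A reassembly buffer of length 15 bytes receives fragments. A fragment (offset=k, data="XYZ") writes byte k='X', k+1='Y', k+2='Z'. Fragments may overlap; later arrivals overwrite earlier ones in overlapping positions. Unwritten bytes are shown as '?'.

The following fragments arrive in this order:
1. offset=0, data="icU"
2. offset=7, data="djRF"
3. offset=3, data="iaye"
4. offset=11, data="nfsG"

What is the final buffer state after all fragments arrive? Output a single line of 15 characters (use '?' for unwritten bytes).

Fragment 1: offset=0 data="icU" -> buffer=icU????????????
Fragment 2: offset=7 data="djRF" -> buffer=icU????djRF????
Fragment 3: offset=3 data="iaye" -> buffer=icUiayedjRF????
Fragment 4: offset=11 data="nfsG" -> buffer=icUiayedjRFnfsG

Answer: icUiayedjRFnfsG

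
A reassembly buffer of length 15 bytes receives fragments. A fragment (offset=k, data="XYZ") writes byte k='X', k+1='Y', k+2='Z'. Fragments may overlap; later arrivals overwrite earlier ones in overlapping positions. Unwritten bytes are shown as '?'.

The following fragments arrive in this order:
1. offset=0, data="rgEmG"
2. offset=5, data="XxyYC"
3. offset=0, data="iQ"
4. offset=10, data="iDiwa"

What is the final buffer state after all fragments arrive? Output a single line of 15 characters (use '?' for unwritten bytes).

Fragment 1: offset=0 data="rgEmG" -> buffer=rgEmG??????????
Fragment 2: offset=5 data="XxyYC" -> buffer=rgEmGXxyYC?????
Fragment 3: offset=0 data="iQ" -> buffer=iQEmGXxyYC?????
Fragment 4: offset=10 data="iDiwa" -> buffer=iQEmGXxyYCiDiwa

Answer: iQEmGXxyYCiDiwa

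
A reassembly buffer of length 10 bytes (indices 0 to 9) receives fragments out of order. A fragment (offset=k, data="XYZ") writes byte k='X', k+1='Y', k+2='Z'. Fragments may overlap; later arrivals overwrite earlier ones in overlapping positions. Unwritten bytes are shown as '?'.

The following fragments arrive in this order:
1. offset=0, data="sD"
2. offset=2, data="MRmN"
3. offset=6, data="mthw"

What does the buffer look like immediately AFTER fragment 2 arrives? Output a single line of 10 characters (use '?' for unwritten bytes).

Answer: sDMRmN????

Derivation:
Fragment 1: offset=0 data="sD" -> buffer=sD????????
Fragment 2: offset=2 data="MRmN" -> buffer=sDMRmN????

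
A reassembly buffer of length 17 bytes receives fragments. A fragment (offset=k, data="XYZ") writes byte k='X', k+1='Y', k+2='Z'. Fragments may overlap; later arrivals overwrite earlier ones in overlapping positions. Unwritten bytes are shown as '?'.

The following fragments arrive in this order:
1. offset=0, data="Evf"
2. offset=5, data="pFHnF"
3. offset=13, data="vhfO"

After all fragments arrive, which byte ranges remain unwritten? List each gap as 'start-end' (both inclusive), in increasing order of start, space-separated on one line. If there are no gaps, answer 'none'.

Fragment 1: offset=0 len=3
Fragment 2: offset=5 len=5
Fragment 3: offset=13 len=4
Gaps: 3-4 10-12

Answer: 3-4 10-12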